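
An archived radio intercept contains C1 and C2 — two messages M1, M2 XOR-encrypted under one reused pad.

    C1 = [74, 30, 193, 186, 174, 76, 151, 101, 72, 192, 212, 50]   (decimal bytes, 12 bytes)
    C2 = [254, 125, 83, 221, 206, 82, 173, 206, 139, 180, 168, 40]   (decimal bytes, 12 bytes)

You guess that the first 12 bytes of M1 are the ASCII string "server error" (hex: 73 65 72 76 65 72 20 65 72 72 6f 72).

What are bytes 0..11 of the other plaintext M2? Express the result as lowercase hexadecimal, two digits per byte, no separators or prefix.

c706e011056c1aceb1061368

First, C1 ⊕ C2 = (M1 ⊕ K) ⊕ (M2 ⊕ K) = M1 ⊕ M2, so the key drops out. Then M2 = (M1 ⊕ M2) ⊕ M1 over the first 12 bytes.
byte 0: (4a xor fe) xor 73 = b4 xor 73 = c7
byte 1: (1e xor 7d) xor 65 = 63 xor 65 = 06
byte 2: (c1 xor 53) xor 72 = 92 xor 72 = e0
byte 3: (ba xor dd) xor 76 = 67 xor 76 = 11
byte 4: (ae xor ce) xor 65 = 60 xor 65 = 05
byte 5: (4c xor 52) xor 72 = 1e xor 72 = 6c
byte 6: (97 xor ad) xor 20 = 3a xor 20 = 1a
byte 7: (65 xor ce) xor 65 = ab xor 65 = ce
byte 8: (48 xor 8b) xor 72 = c3 xor 72 = b1
byte 9: (c0 xor b4) xor 72 = 74 xor 72 = 06
byte 10: (d4 xor a8) xor 6f = 7c xor 6f = 13
byte 11: (32 xor 28) xor 72 = 1a xor 72 = 68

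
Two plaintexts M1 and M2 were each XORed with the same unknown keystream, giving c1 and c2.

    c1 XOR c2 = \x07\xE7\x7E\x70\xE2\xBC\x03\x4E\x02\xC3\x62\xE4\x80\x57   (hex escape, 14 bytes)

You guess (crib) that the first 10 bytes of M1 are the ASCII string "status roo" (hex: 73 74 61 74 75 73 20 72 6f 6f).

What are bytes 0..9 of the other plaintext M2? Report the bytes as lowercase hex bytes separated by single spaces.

74 93 1f 04 97 cf 23 3c 6d ac

Since c1 ⊕ c2 = M1 ⊕ M2, XORing with the guessed M1 bytes yields the corresponding M2 bytes: M2 = (c1 ⊕ c2) ⊕ M1.
07 ⊕ 73 = 74
e7 ⊕ 74 = 93
7e ⊕ 61 = 1f
70 ⊕ 74 = 04
e2 ⊕ 75 = 97
bc ⊕ 73 = cf
03 ⊕ 20 = 23
4e ⊕ 72 = 3c
02 ⊕ 6f = 6d
c3 ⊕ 6f = ac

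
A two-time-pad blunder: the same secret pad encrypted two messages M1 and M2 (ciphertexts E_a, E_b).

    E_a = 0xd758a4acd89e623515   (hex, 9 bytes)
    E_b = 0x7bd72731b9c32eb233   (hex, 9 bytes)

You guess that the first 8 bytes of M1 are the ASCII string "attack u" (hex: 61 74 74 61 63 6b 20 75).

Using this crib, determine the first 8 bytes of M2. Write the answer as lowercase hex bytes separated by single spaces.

cd fb f7 fc 02 36 6c f2

First, E_a ⊕ E_b = (M1 ⊕ K) ⊕ (M2 ⊕ K) = M1 ⊕ M2, so the key drops out. Then M2 = (M1 ⊕ M2) ⊕ M1 over the first 8 bytes.
byte 0: (d7 ^ 7b) ^ 61 = ac ^ 61 = cd
byte 1: (58 ^ d7) ^ 74 = 8f ^ 74 = fb
byte 2: (a4 ^ 27) ^ 74 = 83 ^ 74 = f7
byte 3: (ac ^ 31) ^ 61 = 9d ^ 61 = fc
byte 4: (d8 ^ b9) ^ 63 = 61 ^ 63 = 02
byte 5: (9e ^ c3) ^ 6b = 5d ^ 6b = 36
byte 6: (62 ^ 2e) ^ 20 = 4c ^ 20 = 6c
byte 7: (35 ^ b2) ^ 75 = 87 ^ 75 = f2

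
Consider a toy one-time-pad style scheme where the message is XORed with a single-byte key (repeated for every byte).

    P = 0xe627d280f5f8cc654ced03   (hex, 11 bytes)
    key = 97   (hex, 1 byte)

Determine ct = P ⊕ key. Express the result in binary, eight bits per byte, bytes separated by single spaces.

The 1-byte key repeats, so the effective keystream is 97 97 97 97 97 97 97 97 97 97 97.
byte 0: 11100110 ^ 10010111 = 01110001
byte 1: 00100111 ^ 10010111 = 10110000
byte 2: 11010010 ^ 10010111 = 01000101
byte 3: 10000000 ^ 10010111 = 00010111
byte 4: 11110101 ^ 10010111 = 01100010
byte 5: 11111000 ^ 10010111 = 01101111
byte 6: 11001100 ^ 10010111 = 01011011
byte 7: 01100101 ^ 10010111 = 11110010
byte 8: 01001100 ^ 10010111 = 11011011
byte 9: 11101101 ^ 10010111 = 01111010
byte 10: 00000011 ^ 10010111 = 10010100

01110001 10110000 01000101 00010111 01100010 01101111 01011011 11110010 11011011 01111010 10010100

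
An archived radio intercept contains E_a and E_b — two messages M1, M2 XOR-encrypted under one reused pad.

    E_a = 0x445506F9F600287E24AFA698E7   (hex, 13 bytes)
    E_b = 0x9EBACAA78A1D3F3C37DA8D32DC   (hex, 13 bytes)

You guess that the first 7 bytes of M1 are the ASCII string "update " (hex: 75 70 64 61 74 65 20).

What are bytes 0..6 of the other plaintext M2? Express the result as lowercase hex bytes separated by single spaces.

af 9f a8 3f 08 78 37

First, E_a ⊕ E_b = (M1 ⊕ K) ⊕ (M2 ⊕ K) = M1 ⊕ M2, so the key drops out. Then M2 = (M1 ⊕ M2) ⊕ M1 over the first 7 bytes.
byte 0: (44 ^ 9e) ^ 75 = da ^ 75 = af
byte 1: (55 ^ ba) ^ 70 = ef ^ 70 = 9f
byte 2: (06 ^ ca) ^ 64 = cc ^ 64 = a8
byte 3: (f9 ^ a7) ^ 61 = 5e ^ 61 = 3f
byte 4: (f6 ^ 8a) ^ 74 = 7c ^ 74 = 08
byte 5: (00 ^ 1d) ^ 65 = 1d ^ 65 = 78
byte 6: (28 ^ 3f) ^ 20 = 17 ^ 20 = 37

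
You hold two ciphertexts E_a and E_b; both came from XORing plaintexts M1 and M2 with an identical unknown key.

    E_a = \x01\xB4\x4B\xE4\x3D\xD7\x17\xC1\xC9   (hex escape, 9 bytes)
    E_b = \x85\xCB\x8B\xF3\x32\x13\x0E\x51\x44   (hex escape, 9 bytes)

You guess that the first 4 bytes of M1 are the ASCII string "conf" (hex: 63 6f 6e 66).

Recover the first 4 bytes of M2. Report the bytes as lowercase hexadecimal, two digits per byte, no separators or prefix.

e710ae71

First, E_a ⊕ E_b = (M1 ⊕ K) ⊕ (M2 ⊕ K) = M1 ⊕ M2, so the key drops out. Then M2 = (M1 ⊕ M2) ⊕ M1 over the first 4 bytes.
byte 0: (01 XOR 85) XOR 63 = 84 XOR 63 = e7
byte 1: (b4 XOR cb) XOR 6f = 7f XOR 6f = 10
byte 2: (4b XOR 8b) XOR 6e = c0 XOR 6e = ae
byte 3: (e4 XOR f3) XOR 66 = 17 XOR 66 = 71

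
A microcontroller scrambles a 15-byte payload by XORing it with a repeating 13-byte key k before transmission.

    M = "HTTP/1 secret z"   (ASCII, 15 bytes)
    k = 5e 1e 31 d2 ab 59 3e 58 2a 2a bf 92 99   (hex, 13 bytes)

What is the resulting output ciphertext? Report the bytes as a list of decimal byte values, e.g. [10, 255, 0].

[22, 74, 101, 130, 132, 104, 30, 43, 79, 73, 205, 247, 237, 126, 100]

The 13-byte key repeats, so the effective keystream is 5e 1e 31 d2 ab 59 3e 58 2a 2a bf 92 99 5e 1e.
byte 0:  72 ⊕  94 =  22
byte 1:  84 ⊕  30 =  74
byte 2:  84 ⊕  49 = 101
byte 3:  80 ⊕ 210 = 130
byte 4:  47 ⊕ 171 = 132
byte 5:  49 ⊕  89 = 104
byte 6:  32 ⊕  62 =  30
byte 7: 115 ⊕  88 =  43
byte 8: 101 ⊕  42 =  79
byte 9:  99 ⊕  42 =  73
byte 10: 114 ⊕ 191 = 205
byte 11: 101 ⊕ 146 = 247
byte 12: 116 ⊕ 153 = 237
byte 13:  32 ⊕  94 = 126
byte 14: 122 ⊕  30 = 100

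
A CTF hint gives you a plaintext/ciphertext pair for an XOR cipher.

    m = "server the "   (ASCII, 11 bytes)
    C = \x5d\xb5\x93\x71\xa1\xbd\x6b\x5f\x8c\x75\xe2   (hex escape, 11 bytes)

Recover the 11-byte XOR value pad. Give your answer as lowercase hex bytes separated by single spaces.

Since C = m ⊕ pad, XORing both sides with m gives pad = m ⊕ C.
115 xor  93 =  46
101 xor 181 = 208
114 xor 147 = 225
118 xor 113 =   7
101 xor 161 = 196
114 xor 189 = 207
 32 xor 107 =  75
116 xor  95 =  43
104 xor 140 = 228
101 xor 117 =  16
 32 xor 226 = 194

2e d0 e1 07 c4 cf 4b 2b e4 10 c2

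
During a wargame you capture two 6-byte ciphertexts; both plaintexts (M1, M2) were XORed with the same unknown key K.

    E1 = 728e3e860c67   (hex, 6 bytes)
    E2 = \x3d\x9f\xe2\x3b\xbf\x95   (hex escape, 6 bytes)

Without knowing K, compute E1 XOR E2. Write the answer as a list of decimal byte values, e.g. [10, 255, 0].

[79, 17, 220, 189, 179, 242]

E1 ⊕ E2 = (M1 ⊕ K) ⊕ (M2 ⊕ K) = M1 ⊕ M2 — the shared key cancels under XOR.
byte 0: 01110010 ⊕ 00111101 = 01001111
byte 1: 10001110 ⊕ 10011111 = 00010001
byte 2: 00111110 ⊕ 11100010 = 11011100
byte 3: 10000110 ⊕ 00111011 = 10111101
byte 4: 00001100 ⊕ 10111111 = 10110011
byte 5: 01100111 ⊕ 10010101 = 11110010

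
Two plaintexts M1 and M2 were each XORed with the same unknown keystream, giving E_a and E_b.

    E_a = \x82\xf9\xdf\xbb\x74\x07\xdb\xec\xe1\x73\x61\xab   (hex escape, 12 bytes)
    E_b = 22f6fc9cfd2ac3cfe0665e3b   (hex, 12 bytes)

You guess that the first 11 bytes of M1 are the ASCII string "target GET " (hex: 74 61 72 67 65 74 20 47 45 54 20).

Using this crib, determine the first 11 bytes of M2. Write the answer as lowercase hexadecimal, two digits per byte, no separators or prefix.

d46e5140ec59386444411f

First, E_a ⊕ E_b = (M1 ⊕ K) ⊕ (M2 ⊕ K) = M1 ⊕ M2, so the key drops out. Then M2 = (M1 ⊕ M2) ⊕ M1 over the first 11 bytes.
byte 0: (82 ^ 22) ^ 74 = a0 ^ 74 = d4
byte 1: (f9 ^ f6) ^ 61 = 0f ^ 61 = 6e
byte 2: (df ^ fc) ^ 72 = 23 ^ 72 = 51
byte 3: (bb ^ 9c) ^ 67 = 27 ^ 67 = 40
byte 4: (74 ^ fd) ^ 65 = 89 ^ 65 = ec
byte 5: (07 ^ 2a) ^ 74 = 2d ^ 74 = 59
byte 6: (db ^ c3) ^ 20 = 18 ^ 20 = 38
byte 7: (ec ^ cf) ^ 47 = 23 ^ 47 = 64
byte 8: (e1 ^ e0) ^ 45 = 01 ^ 45 = 44
byte 9: (73 ^ 66) ^ 54 = 15 ^ 54 = 41
byte 10: (61 ^ 5e) ^ 20 = 3f ^ 20 = 1f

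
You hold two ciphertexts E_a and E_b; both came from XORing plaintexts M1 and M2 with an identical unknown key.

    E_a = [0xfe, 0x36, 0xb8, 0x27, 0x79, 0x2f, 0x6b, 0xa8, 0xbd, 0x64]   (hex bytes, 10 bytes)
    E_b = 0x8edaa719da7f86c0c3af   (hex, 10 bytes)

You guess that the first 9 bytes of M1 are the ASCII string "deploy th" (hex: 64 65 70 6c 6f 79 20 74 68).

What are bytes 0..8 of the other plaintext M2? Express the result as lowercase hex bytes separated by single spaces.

14 89 6f 52 cc 29 cd 1c 16

First, E_a ⊕ E_b = (M1 ⊕ K) ⊕ (M2 ⊕ K) = M1 ⊕ M2, so the key drops out. Then M2 = (M1 ⊕ M2) ⊕ M1 over the first 9 bytes.
byte 0: (fe XOR 8e) XOR 64 = 70 XOR 64 = 14
byte 1: (36 XOR da) XOR 65 = ec XOR 65 = 89
byte 2: (b8 XOR a7) XOR 70 = 1f XOR 70 = 6f
byte 3: (27 XOR 19) XOR 6c = 3e XOR 6c = 52
byte 4: (79 XOR da) XOR 6f = a3 XOR 6f = cc
byte 5: (2f XOR 7f) XOR 79 = 50 XOR 79 = 29
byte 6: (6b XOR 86) XOR 20 = ed XOR 20 = cd
byte 7: (a8 XOR c0) XOR 74 = 68 XOR 74 = 1c
byte 8: (bd XOR c3) XOR 68 = 7e XOR 68 = 16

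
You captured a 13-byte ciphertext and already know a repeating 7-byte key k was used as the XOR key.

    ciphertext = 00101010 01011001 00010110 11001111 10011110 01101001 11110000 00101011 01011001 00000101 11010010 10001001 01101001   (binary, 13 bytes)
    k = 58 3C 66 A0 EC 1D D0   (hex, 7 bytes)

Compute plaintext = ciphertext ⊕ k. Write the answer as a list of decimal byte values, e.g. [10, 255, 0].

[114, 101, 112, 111, 114, 116, 32, 115, 101, 99, 114, 101, 116]

The 7-byte key repeats, so the effective keystream is 58 3c 66 a0 ec 1d d0 58 3c 66 a0 ec 1d.
byte 0: 2a ^ 58 = 72
byte 1: 59 ^ 3c = 65
byte 2: 16 ^ 66 = 70
byte 3: cf ^ a0 = 6f
byte 4: 9e ^ ec = 72
byte 5: 69 ^ 1d = 74
byte 6: f0 ^ d0 = 20
byte 7: 2b ^ 58 = 73
byte 8: 59 ^ 3c = 65
byte 9: 05 ^ 66 = 63
byte 10: d2 ^ a0 = 72
byte 11: 89 ^ ec = 65
byte 12: 69 ^ 1d = 74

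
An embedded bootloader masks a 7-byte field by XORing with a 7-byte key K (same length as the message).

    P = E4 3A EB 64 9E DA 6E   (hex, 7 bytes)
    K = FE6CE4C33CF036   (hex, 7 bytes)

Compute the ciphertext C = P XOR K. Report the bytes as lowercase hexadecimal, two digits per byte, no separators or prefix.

XOR is its own inverse, so applying the key byte-wise gives the result directly.
e4 XOR fe = 1a
3a XOR 6c = 56
eb XOR e4 = 0f
64 XOR c3 = a7
9e XOR 3c = a2
da XOR f0 = 2a
6e XOR 36 = 58

1a560fa7a22a58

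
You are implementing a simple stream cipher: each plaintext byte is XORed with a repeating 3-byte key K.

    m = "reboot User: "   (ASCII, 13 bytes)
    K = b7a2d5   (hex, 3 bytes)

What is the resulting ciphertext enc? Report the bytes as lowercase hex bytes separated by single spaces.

c5 c7 b7 d8 cd a1 97 f7 a6 d2 d0 ef 97

The 3-byte key repeats, so the effective keystream is b7 a2 d5 b7 a2 d5 b7 a2 d5 b7 a2 d5 b7.
byte 0: 72 XOR b7 = c5
byte 1: 65 XOR a2 = c7
byte 2: 62 XOR d5 = b7
byte 3: 6f XOR b7 = d8
byte 4: 6f XOR a2 = cd
byte 5: 74 XOR d5 = a1
byte 6: 20 XOR b7 = 97
byte 7: 55 XOR a2 = f7
byte 8: 73 XOR d5 = a6
byte 9: 65 XOR b7 = d2
byte 10: 72 XOR a2 = d0
byte 11: 3a XOR d5 = ef
byte 12: 20 XOR b7 = 97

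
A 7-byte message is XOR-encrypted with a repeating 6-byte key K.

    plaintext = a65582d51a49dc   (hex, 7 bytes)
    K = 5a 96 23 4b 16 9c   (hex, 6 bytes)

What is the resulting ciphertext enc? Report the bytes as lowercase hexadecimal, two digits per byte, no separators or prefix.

fcc3a19e0cd586

The 6-byte key repeats, so the effective keystream is 5a 96 23 4b 16 9c 5a.
byte 0: a6 ^ 5a = fc
byte 1: 55 ^ 96 = c3
byte 2: 82 ^ 23 = a1
byte 3: d5 ^ 4b = 9e
byte 4: 1a ^ 16 = 0c
byte 5: 49 ^ 9c = d5
byte 6: dc ^ 5a = 86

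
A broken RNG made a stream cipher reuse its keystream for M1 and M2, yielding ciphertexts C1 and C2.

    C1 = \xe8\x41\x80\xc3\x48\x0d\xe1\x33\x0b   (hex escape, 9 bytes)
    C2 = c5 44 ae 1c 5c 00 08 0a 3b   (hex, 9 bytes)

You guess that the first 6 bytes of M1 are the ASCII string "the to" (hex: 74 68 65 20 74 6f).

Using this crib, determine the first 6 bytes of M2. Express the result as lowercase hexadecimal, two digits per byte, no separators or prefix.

First, C1 ⊕ C2 = (M1 ⊕ K) ⊕ (M2 ⊕ K) = M1 ⊕ M2, so the key drops out. Then M2 = (M1 ⊕ M2) ⊕ M1 over the first 6 bytes.
byte 0: (e8 xor c5) xor 74 = 2d xor 74 = 59
byte 1: (41 xor 44) xor 68 = 05 xor 68 = 6d
byte 2: (80 xor ae) xor 65 = 2e xor 65 = 4b
byte 3: (c3 xor 1c) xor 20 = df xor 20 = ff
byte 4: (48 xor 5c) xor 74 = 14 xor 74 = 60
byte 5: (0d xor 00) xor 6f = 0d xor 6f = 62

596d4bff6062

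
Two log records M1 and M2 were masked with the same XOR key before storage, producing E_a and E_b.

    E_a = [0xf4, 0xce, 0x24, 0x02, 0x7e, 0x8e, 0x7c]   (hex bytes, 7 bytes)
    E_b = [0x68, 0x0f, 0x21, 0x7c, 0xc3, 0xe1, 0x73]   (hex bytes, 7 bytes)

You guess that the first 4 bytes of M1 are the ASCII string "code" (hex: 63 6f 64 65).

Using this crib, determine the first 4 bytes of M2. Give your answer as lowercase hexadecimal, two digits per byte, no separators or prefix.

First, E_a ⊕ E_b = (M1 ⊕ K) ⊕ (M2 ⊕ K) = M1 ⊕ M2, so the key drops out. Then M2 = (M1 ⊕ M2) ⊕ M1 over the first 4 bytes.
byte 0: (f4 XOR 68) XOR 63 = 9c XOR 63 = ff
byte 1: (ce XOR 0f) XOR 6f = c1 XOR 6f = ae
byte 2: (24 XOR 21) XOR 64 = 05 XOR 64 = 61
byte 3: (02 XOR 7c) XOR 65 = 7e XOR 65 = 1b

ffae611b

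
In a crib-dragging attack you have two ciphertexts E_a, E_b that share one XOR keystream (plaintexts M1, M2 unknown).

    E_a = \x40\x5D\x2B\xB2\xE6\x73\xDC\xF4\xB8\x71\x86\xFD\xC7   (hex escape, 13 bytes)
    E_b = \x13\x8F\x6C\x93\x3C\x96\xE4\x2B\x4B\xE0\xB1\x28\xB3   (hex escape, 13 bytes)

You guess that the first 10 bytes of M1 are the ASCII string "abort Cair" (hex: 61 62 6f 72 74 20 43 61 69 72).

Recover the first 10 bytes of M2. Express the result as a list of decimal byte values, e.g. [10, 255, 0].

[50, 176, 40, 83, 174, 197, 123, 190, 154, 227]

First, E_a ⊕ E_b = (M1 ⊕ K) ⊕ (M2 ⊕ K) = M1 ⊕ M2, so the key drops out. Then M2 = (M1 ⊕ M2) ⊕ M1 over the first 10 bytes.
byte 0: (40 ^ 13) ^ 61 = 53 ^ 61 = 32
byte 1: (5d ^ 8f) ^ 62 = d2 ^ 62 = b0
byte 2: (2b ^ 6c) ^ 6f = 47 ^ 6f = 28
byte 3: (b2 ^ 93) ^ 72 = 21 ^ 72 = 53
byte 4: (e6 ^ 3c) ^ 74 = da ^ 74 = ae
byte 5: (73 ^ 96) ^ 20 = e5 ^ 20 = c5
byte 6: (dc ^ e4) ^ 43 = 38 ^ 43 = 7b
byte 7: (f4 ^ 2b) ^ 61 = df ^ 61 = be
byte 8: (b8 ^ 4b) ^ 69 = f3 ^ 69 = 9a
byte 9: (71 ^ e0) ^ 72 = 91 ^ 72 = e3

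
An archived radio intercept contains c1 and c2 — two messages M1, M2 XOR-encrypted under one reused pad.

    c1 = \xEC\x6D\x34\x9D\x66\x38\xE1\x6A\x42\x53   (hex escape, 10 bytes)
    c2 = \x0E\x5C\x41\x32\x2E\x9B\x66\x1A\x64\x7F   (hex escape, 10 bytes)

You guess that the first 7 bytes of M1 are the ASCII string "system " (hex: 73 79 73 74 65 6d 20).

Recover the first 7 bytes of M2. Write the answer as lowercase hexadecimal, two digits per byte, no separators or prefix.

First, c1 ⊕ c2 = (M1 ⊕ K) ⊕ (M2 ⊕ K) = M1 ⊕ M2, so the key drops out. Then M2 = (M1 ⊕ M2) ⊕ M1 over the first 7 bytes.
byte 0: (ec xor 0e) xor 73 = e2 xor 73 = 91
byte 1: (6d xor 5c) xor 79 = 31 xor 79 = 48
byte 2: (34 xor 41) xor 73 = 75 xor 73 = 06
byte 3: (9d xor 32) xor 74 = af xor 74 = db
byte 4: (66 xor 2e) xor 65 = 48 xor 65 = 2d
byte 5: (38 xor 9b) xor 6d = a3 xor 6d = ce
byte 6: (e1 xor 66) xor 20 = 87 xor 20 = a7

914806db2dcea7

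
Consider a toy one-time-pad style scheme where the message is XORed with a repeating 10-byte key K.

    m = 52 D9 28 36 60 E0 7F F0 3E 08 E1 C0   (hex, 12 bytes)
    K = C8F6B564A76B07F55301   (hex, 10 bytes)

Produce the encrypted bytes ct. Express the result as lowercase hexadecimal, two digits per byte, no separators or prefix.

9a2f9d52c78b78056d092936

The 10-byte key repeats, so the effective keystream is c8 f6 b5 64 a7 6b 07 f5 53 01 c8 f6.
byte 0:  82 xor 200 = 154
byte 1: 217 xor 246 =  47
byte 2:  40 xor 181 = 157
byte 3:  54 xor 100 =  82
byte 4:  96 xor 167 = 199
byte 5: 224 xor 107 = 139
byte 6: 127 xor   7 = 120
byte 7: 240 xor 245 =   5
byte 8:  62 xor  83 = 109
byte 9:   8 xor   1 =   9
byte 10: 225 xor 200 =  41
byte 11: 192 xor 246 =  54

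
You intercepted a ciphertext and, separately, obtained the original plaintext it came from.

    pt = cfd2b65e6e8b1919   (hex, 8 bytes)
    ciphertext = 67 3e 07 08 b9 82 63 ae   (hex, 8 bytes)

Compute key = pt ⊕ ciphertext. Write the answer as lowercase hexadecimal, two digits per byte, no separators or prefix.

a8ecb156d7097ab7

Since ciphertext = pt ⊕ key, XORing both sides with pt gives key = pt ⊕ ciphertext.
11001111 ^ 01100111 = 10101000
11010010 ^ 00111110 = 11101100
10110110 ^ 00000111 = 10110001
01011110 ^ 00001000 = 01010110
01101110 ^ 10111001 = 11010111
10001011 ^ 10000010 = 00001001
00011001 ^ 01100011 = 01111010
00011001 ^ 10101110 = 10110111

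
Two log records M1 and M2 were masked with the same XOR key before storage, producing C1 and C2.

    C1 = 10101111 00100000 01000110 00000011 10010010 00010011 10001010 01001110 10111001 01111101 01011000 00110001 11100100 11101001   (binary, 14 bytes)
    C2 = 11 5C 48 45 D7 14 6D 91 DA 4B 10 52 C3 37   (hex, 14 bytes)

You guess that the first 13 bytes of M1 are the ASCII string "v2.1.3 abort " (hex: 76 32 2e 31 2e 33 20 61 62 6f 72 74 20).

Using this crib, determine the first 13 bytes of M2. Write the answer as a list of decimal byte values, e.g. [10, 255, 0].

First, C1 ⊕ C2 = (M1 ⊕ K) ⊕ (M2 ⊕ K) = M1 ⊕ M2, so the key drops out. Then M2 = (M1 ⊕ M2) ⊕ M1 over the first 13 bytes.
byte 0: (af ⊕ 11) ⊕ 76 = be ⊕ 76 = c8
byte 1: (20 ⊕ 5c) ⊕ 32 = 7c ⊕ 32 = 4e
byte 2: (46 ⊕ 48) ⊕ 2e = 0e ⊕ 2e = 20
byte 3: (03 ⊕ 45) ⊕ 31 = 46 ⊕ 31 = 77
byte 4: (92 ⊕ d7) ⊕ 2e = 45 ⊕ 2e = 6b
byte 5: (13 ⊕ 14) ⊕ 33 = 07 ⊕ 33 = 34
byte 6: (8a ⊕ 6d) ⊕ 20 = e7 ⊕ 20 = c7
byte 7: (4e ⊕ 91) ⊕ 61 = df ⊕ 61 = be
byte 8: (b9 ⊕ da) ⊕ 62 = 63 ⊕ 62 = 01
byte 9: (7d ⊕ 4b) ⊕ 6f = 36 ⊕ 6f = 59
byte 10: (58 ⊕ 10) ⊕ 72 = 48 ⊕ 72 = 3a
byte 11: (31 ⊕ 52) ⊕ 74 = 63 ⊕ 74 = 17
byte 12: (e4 ⊕ c3) ⊕ 20 = 27 ⊕ 20 = 07

[200, 78, 32, 119, 107, 52, 199, 190, 1, 89, 58, 23, 7]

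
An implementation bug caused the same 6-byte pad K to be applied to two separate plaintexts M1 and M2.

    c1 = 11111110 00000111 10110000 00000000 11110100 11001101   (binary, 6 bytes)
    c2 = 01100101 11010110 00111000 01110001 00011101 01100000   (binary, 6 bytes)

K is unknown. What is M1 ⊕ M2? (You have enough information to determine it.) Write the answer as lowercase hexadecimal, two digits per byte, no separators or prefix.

9bd18871e9ad

c1 ⊕ c2 = (M1 ⊕ K) ⊕ (M2 ⊕ K) = M1 ⊕ M2 — the shared key cancels under XOR.
fe XOR 65 = 9b
07 XOR d6 = d1
b0 XOR 38 = 88
00 XOR 71 = 71
f4 XOR 1d = e9
cd XOR 60 = ad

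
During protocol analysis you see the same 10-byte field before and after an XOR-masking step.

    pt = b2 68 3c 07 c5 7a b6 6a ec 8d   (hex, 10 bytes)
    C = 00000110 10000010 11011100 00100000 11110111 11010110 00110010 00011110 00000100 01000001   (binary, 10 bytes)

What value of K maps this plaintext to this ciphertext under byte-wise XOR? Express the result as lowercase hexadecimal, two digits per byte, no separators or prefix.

Since C = pt ⊕ K, XORing both sides with pt gives K = pt ⊕ C.
b2 XOR 06 = b4
68 XOR 82 = ea
3c XOR dc = e0
07 XOR 20 = 27
c5 XOR f7 = 32
7a XOR d6 = ac
b6 XOR 32 = 84
6a XOR 1e = 74
ec XOR 04 = e8
8d XOR 41 = cc

b4eae02732ac8474e8cc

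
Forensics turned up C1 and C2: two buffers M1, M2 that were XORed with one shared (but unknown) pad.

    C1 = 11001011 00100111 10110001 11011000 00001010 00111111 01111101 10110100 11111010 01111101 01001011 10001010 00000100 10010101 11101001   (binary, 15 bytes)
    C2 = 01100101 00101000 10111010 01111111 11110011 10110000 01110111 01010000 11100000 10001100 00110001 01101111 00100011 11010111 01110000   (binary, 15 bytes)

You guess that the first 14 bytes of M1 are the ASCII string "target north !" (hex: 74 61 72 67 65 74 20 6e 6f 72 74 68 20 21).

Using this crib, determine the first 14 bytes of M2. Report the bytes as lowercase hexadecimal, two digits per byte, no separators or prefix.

First, C1 ⊕ C2 = (M1 ⊕ K) ⊕ (M2 ⊕ K) = M1 ⊕ M2, so the key drops out. Then M2 = (M1 ⊕ M2) ⊕ M1 over the first 14 bytes.
byte 0: (cb xor 65) xor 74 = ae xor 74 = da
byte 1: (27 xor 28) xor 61 = 0f xor 61 = 6e
byte 2: (b1 xor ba) xor 72 = 0b xor 72 = 79
byte 3: (d8 xor 7f) xor 67 = a7 xor 67 = c0
byte 4: (0a xor f3) xor 65 = f9 xor 65 = 9c
byte 5: (3f xor b0) xor 74 = 8f xor 74 = fb
byte 6: (7d xor 77) xor 20 = 0a xor 20 = 2a
byte 7: (b4 xor 50) xor 6e = e4 xor 6e = 8a
byte 8: (fa xor e0) xor 6f = 1a xor 6f = 75
byte 9: (7d xor 8c) xor 72 = f1 xor 72 = 83
byte 10: (4b xor 31) xor 74 = 7a xor 74 = 0e
byte 11: (8a xor 6f) xor 68 = e5 xor 68 = 8d
byte 12: (04 xor 23) xor 20 = 27 xor 20 = 07
byte 13: (95 xor d7) xor 21 = 42 xor 21 = 63

da6e79c09cfb2a8a75830e8d0763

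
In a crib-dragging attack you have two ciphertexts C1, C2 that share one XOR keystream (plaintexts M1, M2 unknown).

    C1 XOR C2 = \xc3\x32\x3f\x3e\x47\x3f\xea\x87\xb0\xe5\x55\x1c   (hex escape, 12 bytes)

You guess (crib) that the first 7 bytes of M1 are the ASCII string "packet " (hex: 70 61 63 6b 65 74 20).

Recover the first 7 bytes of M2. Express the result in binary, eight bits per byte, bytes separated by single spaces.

Since C1 ⊕ C2 = M1 ⊕ M2, XORing with the guessed M1 bytes yields the corresponding M2 bytes: M2 = (C1 ⊕ C2) ⊕ M1.
byte 0: 11000011 ⊕ 01110000 = 10110011
byte 1: 00110010 ⊕ 01100001 = 01010011
byte 2: 00111111 ⊕ 01100011 = 01011100
byte 3: 00111110 ⊕ 01101011 = 01010101
byte 4: 01000111 ⊕ 01100101 = 00100010
byte 5: 00111111 ⊕ 01110100 = 01001011
byte 6: 11101010 ⊕ 00100000 = 11001010

10110011 01010011 01011100 01010101 00100010 01001011 11001010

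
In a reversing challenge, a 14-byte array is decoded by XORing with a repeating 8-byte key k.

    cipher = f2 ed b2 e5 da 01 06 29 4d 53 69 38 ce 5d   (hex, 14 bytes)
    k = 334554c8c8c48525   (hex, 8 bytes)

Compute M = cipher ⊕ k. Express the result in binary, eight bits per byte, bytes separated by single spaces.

The 8-byte key repeats, so the effective keystream is 33 45 54 c8 c8 c4 85 25 33 45 54 c8 c8 c4.
byte 0: 11110010 ^ 00110011 = 11000001
byte 1: 11101101 ^ 01000101 = 10101000
byte 2: 10110010 ^ 01010100 = 11100110
byte 3: 11100101 ^ 11001000 = 00101101
byte 4: 11011010 ^ 11001000 = 00010010
byte 5: 00000001 ^ 11000100 = 11000101
byte 6: 00000110 ^ 10000101 = 10000011
byte 7: 00101001 ^ 00100101 = 00001100
byte 8: 01001101 ^ 00110011 = 01111110
byte 9: 01010011 ^ 01000101 = 00010110
byte 10: 01101001 ^ 01010100 = 00111101
byte 11: 00111000 ^ 11001000 = 11110000
byte 12: 11001110 ^ 11001000 = 00000110
byte 13: 01011101 ^ 11000100 = 10011001

11000001 10101000 11100110 00101101 00010010 11000101 10000011 00001100 01111110 00010110 00111101 11110000 00000110 10011001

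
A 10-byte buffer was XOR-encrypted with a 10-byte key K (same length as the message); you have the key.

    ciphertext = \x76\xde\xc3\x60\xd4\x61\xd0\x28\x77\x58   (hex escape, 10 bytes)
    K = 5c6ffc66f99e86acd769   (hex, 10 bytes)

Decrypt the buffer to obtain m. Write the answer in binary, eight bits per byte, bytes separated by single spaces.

00101010 10110001 00111111 00000110 00101101 11111111 01010110 10000100 10100000 00110001

byte 0: 01110110 xor 01011100 = 00101010
byte 1: 11011110 xor 01101111 = 10110001
byte 2: 11000011 xor 11111100 = 00111111
byte 3: 01100000 xor 01100110 = 00000110
byte 4: 11010100 xor 11111001 = 00101101
byte 5: 01100001 xor 10011110 = 11111111
byte 6: 11010000 xor 10000110 = 01010110
byte 7: 00101000 xor 10101100 = 10000100
byte 8: 01110111 xor 11010111 = 10100000
byte 9: 01011000 xor 01101001 = 00110001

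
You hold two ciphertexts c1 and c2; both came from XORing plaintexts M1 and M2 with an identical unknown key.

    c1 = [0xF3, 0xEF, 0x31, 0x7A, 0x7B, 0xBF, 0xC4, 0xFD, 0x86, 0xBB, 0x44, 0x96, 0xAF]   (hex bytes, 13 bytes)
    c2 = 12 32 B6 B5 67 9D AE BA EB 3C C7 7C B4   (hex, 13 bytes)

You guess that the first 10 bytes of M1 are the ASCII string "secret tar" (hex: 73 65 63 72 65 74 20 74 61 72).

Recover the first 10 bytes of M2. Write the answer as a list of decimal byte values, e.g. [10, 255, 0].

First, c1 ⊕ c2 = (M1 ⊕ K) ⊕ (M2 ⊕ K) = M1 ⊕ M2, so the key drops out. Then M2 = (M1 ⊕ M2) ⊕ M1 over the first 10 bytes.
byte 0: (f3 XOR 12) XOR 73 = e1 XOR 73 = 92
byte 1: (ef XOR 32) XOR 65 = dd XOR 65 = b8
byte 2: (31 XOR b6) XOR 63 = 87 XOR 63 = e4
byte 3: (7a XOR b5) XOR 72 = cf XOR 72 = bd
byte 4: (7b XOR 67) XOR 65 = 1c XOR 65 = 79
byte 5: (bf XOR 9d) XOR 74 = 22 XOR 74 = 56
byte 6: (c4 XOR ae) XOR 20 = 6a XOR 20 = 4a
byte 7: (fd XOR ba) XOR 74 = 47 XOR 74 = 33
byte 8: (86 XOR eb) XOR 61 = 6d XOR 61 = 0c
byte 9: (bb XOR 3c) XOR 72 = 87 XOR 72 = f5

[146, 184, 228, 189, 121, 86, 74, 51, 12, 245]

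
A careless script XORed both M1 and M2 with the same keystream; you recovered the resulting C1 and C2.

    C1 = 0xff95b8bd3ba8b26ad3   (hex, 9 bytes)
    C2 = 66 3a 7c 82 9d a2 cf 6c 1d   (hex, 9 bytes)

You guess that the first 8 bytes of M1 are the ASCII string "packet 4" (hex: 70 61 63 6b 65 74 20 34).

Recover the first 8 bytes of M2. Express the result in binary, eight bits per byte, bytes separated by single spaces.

11101001 11001110 10100111 01010100 11000011 01111110 01011101 00110010

First, C1 ⊕ C2 = (M1 ⊕ K) ⊕ (M2 ⊕ K) = M1 ⊕ M2, so the key drops out. Then M2 = (M1 ⊕ M2) ⊕ M1 over the first 8 bytes.
byte 0: (ff xor 66) xor 70 = 99 xor 70 = e9
byte 1: (95 xor 3a) xor 61 = af xor 61 = ce
byte 2: (b8 xor 7c) xor 63 = c4 xor 63 = a7
byte 3: (bd xor 82) xor 6b = 3f xor 6b = 54
byte 4: (3b xor 9d) xor 65 = a6 xor 65 = c3
byte 5: (a8 xor a2) xor 74 = 0a xor 74 = 7e
byte 6: (b2 xor cf) xor 20 = 7d xor 20 = 5d
byte 7: (6a xor 6c) xor 34 = 06 xor 34 = 32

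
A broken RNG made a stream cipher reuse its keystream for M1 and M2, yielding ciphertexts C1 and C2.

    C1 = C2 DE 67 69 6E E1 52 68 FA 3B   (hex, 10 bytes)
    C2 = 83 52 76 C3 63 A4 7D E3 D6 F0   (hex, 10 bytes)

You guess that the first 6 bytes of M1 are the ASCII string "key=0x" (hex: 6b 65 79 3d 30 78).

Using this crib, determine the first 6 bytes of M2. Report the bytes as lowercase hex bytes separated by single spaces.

2a e9 68 97 3d 3d

First, C1 ⊕ C2 = (M1 ⊕ K) ⊕ (M2 ⊕ K) = M1 ⊕ M2, so the key drops out. Then M2 = (M1 ⊕ M2) ⊕ M1 over the first 6 bytes.
byte 0: (c2 xor 83) xor 6b = 41 xor 6b = 2a
byte 1: (de xor 52) xor 65 = 8c xor 65 = e9
byte 2: (67 xor 76) xor 79 = 11 xor 79 = 68
byte 3: (69 xor c3) xor 3d = aa xor 3d = 97
byte 4: (6e xor 63) xor 30 = 0d xor 30 = 3d
byte 5: (e1 xor a4) xor 78 = 45 xor 78 = 3d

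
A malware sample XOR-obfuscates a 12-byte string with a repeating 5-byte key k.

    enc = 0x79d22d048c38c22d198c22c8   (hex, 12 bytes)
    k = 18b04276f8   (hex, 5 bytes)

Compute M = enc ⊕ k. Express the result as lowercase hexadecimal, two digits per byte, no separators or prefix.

61626f727420726f6f743a78

The 5-byte key repeats, so the effective keystream is 18 b0 42 76 f8 18 b0 42 76 f8 18 b0.
byte 0: 79 xor 18 = 61
byte 1: d2 xor b0 = 62
byte 2: 2d xor 42 = 6f
byte 3: 04 xor 76 = 72
byte 4: 8c xor f8 = 74
byte 5: 38 xor 18 = 20
byte 6: c2 xor b0 = 72
byte 7: 2d xor 42 = 6f
byte 8: 19 xor 76 = 6f
byte 9: 8c xor f8 = 74
byte 10: 22 xor 18 = 3a
byte 11: c8 xor b0 = 78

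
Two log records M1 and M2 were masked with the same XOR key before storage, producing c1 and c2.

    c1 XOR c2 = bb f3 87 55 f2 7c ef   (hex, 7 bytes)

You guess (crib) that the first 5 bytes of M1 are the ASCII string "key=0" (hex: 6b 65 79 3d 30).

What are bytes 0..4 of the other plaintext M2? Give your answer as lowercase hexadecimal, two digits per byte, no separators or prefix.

d096fe68c2

Since c1 ⊕ c2 = M1 ⊕ M2, XORing with the guessed M1 bytes yields the corresponding M2 bytes: M2 = (c1 ⊕ c2) ⊕ M1.
byte 0: bb XOR 6b = d0
byte 1: f3 XOR 65 = 96
byte 2: 87 XOR 79 = fe
byte 3: 55 XOR 3d = 68
byte 4: f2 XOR 30 = c2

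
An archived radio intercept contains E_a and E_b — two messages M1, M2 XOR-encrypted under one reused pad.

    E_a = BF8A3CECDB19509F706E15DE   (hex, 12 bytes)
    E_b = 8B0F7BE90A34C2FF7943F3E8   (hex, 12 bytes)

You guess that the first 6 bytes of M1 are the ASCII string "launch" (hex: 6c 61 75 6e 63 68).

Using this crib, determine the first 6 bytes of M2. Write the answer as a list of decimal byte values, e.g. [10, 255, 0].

[88, 228, 50, 107, 178, 69]

First, E_a ⊕ E_b = (M1 ⊕ K) ⊕ (M2 ⊕ K) = M1 ⊕ M2, so the key drops out. Then M2 = (M1 ⊕ M2) ⊕ M1 over the first 6 bytes.
byte 0: (bf XOR 8b) XOR 6c = 34 XOR 6c = 58
byte 1: (8a XOR 0f) XOR 61 = 85 XOR 61 = e4
byte 2: (3c XOR 7b) XOR 75 = 47 XOR 75 = 32
byte 3: (ec XOR e9) XOR 6e = 05 XOR 6e = 6b
byte 4: (db XOR 0a) XOR 63 = d1 XOR 63 = b2
byte 5: (19 XOR 34) XOR 68 = 2d XOR 68 = 45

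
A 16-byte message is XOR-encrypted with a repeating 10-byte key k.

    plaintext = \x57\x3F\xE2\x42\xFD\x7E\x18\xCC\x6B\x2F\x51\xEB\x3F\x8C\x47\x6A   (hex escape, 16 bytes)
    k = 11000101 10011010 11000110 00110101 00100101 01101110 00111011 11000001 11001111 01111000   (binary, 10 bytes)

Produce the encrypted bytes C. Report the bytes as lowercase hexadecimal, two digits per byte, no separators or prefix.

The 10-byte key repeats, so the effective keystream is c5 9a c6 35 25 6e 3b c1 cf 78 c5 9a c6 35 25 6e.
byte 0: 57 xor c5 = 92
byte 1: 3f xor 9a = a5
byte 2: e2 xor c6 = 24
byte 3: 42 xor 35 = 77
byte 4: fd xor 25 = d8
byte 5: 7e xor 6e = 10
byte 6: 18 xor 3b = 23
byte 7: cc xor c1 = 0d
byte 8: 6b xor cf = a4
byte 9: 2f xor 78 = 57
byte 10: 51 xor c5 = 94
byte 11: eb xor 9a = 71
byte 12: 3f xor c6 = f9
byte 13: 8c xor 35 = b9
byte 14: 47 xor 25 = 62
byte 15: 6a xor 6e = 04

92a52477d810230da4579471f9b96204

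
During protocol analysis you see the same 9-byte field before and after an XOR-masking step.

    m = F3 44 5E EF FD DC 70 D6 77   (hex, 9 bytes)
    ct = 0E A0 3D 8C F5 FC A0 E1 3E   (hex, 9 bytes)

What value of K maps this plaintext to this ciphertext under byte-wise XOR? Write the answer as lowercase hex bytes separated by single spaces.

fd e4 63 63 08 20 d0 37 49

Since ct = m ⊕ K, XORing both sides with m gives K = m ⊕ ct.
243 XOR  14 = 253
 68 XOR 160 = 228
 94 XOR  61 =  99
239 XOR 140 =  99
253 XOR 245 =   8
220 XOR 252 =  32
112 XOR 160 = 208
214 XOR 225 =  55
119 XOR  62 =  73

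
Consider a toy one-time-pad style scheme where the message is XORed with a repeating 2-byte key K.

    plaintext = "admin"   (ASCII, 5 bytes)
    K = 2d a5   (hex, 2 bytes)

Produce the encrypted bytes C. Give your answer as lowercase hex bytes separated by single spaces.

The 2-byte key repeats, so the effective keystream is 2d a5 2d a5 2d.
byte 0: 01100001 xor 00101101 = 01001100
byte 1: 01100100 xor 10100101 = 11000001
byte 2: 01101101 xor 00101101 = 01000000
byte 3: 01101001 xor 10100101 = 11001100
byte 4: 01101110 xor 00101101 = 01000011

4c c1 40 cc 43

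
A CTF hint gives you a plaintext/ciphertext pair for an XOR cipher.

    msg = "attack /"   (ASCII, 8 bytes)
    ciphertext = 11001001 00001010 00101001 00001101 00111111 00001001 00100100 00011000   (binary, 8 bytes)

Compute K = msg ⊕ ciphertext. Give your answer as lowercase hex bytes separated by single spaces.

Since ciphertext = msg ⊕ K, XORing both sides with msg gives K = msg ⊕ ciphertext.
 97 ^ 201 = 168
116 ^  10 = 126
116 ^  41 =  93
 97 ^  13 = 108
 99 ^  63 =  92
107 ^   9 =  98
 32 ^  36 =   4
 47 ^  24 =  55

a8 7e 5d 6c 5c 62 04 37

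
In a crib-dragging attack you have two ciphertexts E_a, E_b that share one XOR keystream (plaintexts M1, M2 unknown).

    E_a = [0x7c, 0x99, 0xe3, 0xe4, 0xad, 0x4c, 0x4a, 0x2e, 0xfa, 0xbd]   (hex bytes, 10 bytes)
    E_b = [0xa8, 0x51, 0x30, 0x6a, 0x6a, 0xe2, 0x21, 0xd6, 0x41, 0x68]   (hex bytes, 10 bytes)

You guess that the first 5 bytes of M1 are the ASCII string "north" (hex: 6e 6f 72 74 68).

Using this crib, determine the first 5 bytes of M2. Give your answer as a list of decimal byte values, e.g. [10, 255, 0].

First, E_a ⊕ E_b = (M1 ⊕ K) ⊕ (M2 ⊕ K) = M1 ⊕ M2, so the key drops out. Then M2 = (M1 ⊕ M2) ⊕ M1 over the first 5 bytes.
byte 0: (7c XOR a8) XOR 6e = d4 XOR 6e = ba
byte 1: (99 XOR 51) XOR 6f = c8 XOR 6f = a7
byte 2: (e3 XOR 30) XOR 72 = d3 XOR 72 = a1
byte 3: (e4 XOR 6a) XOR 74 = 8e XOR 74 = fa
byte 4: (ad XOR 6a) XOR 68 = c7 XOR 68 = af

[186, 167, 161, 250, 175]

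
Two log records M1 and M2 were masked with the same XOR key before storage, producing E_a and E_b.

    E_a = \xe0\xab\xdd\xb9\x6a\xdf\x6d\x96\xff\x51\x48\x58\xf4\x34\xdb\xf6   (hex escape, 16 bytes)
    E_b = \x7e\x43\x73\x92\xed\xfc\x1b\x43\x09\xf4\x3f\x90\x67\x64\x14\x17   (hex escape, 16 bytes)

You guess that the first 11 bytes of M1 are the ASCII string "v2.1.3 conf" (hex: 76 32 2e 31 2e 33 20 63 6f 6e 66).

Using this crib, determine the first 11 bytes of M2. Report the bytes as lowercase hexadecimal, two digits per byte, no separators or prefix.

e8da801aa91056b699cb11

First, E_a ⊕ E_b = (M1 ⊕ K) ⊕ (M2 ⊕ K) = M1 ⊕ M2, so the key drops out. Then M2 = (M1 ⊕ M2) ⊕ M1 over the first 11 bytes.
byte 0: (e0 xor 7e) xor 76 = 9e xor 76 = e8
byte 1: (ab xor 43) xor 32 = e8 xor 32 = da
byte 2: (dd xor 73) xor 2e = ae xor 2e = 80
byte 3: (b9 xor 92) xor 31 = 2b xor 31 = 1a
byte 4: (6a xor ed) xor 2e = 87 xor 2e = a9
byte 5: (df xor fc) xor 33 = 23 xor 33 = 10
byte 6: (6d xor 1b) xor 20 = 76 xor 20 = 56
byte 7: (96 xor 43) xor 63 = d5 xor 63 = b6
byte 8: (ff xor 09) xor 6f = f6 xor 6f = 99
byte 9: (51 xor f4) xor 6e = a5 xor 6e = cb
byte 10: (48 xor 3f) xor 66 = 77 xor 66 = 11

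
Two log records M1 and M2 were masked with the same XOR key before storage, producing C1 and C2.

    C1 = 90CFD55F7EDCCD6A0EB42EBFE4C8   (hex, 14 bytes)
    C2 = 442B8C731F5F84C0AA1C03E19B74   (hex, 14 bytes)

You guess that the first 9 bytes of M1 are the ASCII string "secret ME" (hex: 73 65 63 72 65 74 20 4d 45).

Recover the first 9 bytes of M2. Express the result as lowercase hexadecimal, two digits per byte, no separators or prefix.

a7813a5e04f769e7e1

First, C1 ⊕ C2 = (M1 ⊕ K) ⊕ (M2 ⊕ K) = M1 ⊕ M2, so the key drops out. Then M2 = (M1 ⊕ M2) ⊕ M1 over the first 9 bytes.
byte 0: (90 ^ 44) ^ 73 = d4 ^ 73 = a7
byte 1: (cf ^ 2b) ^ 65 = e4 ^ 65 = 81
byte 2: (d5 ^ 8c) ^ 63 = 59 ^ 63 = 3a
byte 3: (5f ^ 73) ^ 72 = 2c ^ 72 = 5e
byte 4: (7e ^ 1f) ^ 65 = 61 ^ 65 = 04
byte 5: (dc ^ 5f) ^ 74 = 83 ^ 74 = f7
byte 6: (cd ^ 84) ^ 20 = 49 ^ 20 = 69
byte 7: (6a ^ c0) ^ 4d = aa ^ 4d = e7
byte 8: (0e ^ aa) ^ 45 = a4 ^ 45 = e1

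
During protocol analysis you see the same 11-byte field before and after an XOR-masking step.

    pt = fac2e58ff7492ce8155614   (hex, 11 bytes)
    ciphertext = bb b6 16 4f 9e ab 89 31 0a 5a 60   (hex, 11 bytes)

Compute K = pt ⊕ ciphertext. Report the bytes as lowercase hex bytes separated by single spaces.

Since ciphertext = pt ⊕ K, XORing both sides with pt gives K = pt ⊕ ciphertext.
byte 0: fa xor bb = 41
byte 1: c2 xor b6 = 74
byte 2: e5 xor 16 = f3
byte 3: 8f xor 4f = c0
byte 4: f7 xor 9e = 69
byte 5: 49 xor ab = e2
byte 6: 2c xor 89 = a5
byte 7: e8 xor 31 = d9
byte 8: 15 xor 0a = 1f
byte 9: 56 xor 5a = 0c
byte 10: 14 xor 60 = 74

41 74 f3 c0 69 e2 a5 d9 1f 0c 74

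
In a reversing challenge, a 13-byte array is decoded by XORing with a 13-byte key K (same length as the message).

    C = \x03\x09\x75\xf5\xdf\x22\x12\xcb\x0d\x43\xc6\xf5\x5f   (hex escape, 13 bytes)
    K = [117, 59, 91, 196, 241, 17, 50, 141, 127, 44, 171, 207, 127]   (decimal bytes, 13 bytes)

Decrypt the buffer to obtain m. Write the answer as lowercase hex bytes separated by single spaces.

76 32 2e 31 2e 33 20 46 72 6f 6d 3a 20

00000011 ⊕ 01110101 = 01110110
00001001 ⊕ 00111011 = 00110010
01110101 ⊕ 01011011 = 00101110
11110101 ⊕ 11000100 = 00110001
11011111 ⊕ 11110001 = 00101110
00100010 ⊕ 00010001 = 00110011
00010010 ⊕ 00110010 = 00100000
11001011 ⊕ 10001101 = 01000110
00001101 ⊕ 01111111 = 01110010
01000011 ⊕ 00101100 = 01101111
11000110 ⊕ 10101011 = 01101101
11110101 ⊕ 11001111 = 00111010
01011111 ⊕ 01111111 = 00100000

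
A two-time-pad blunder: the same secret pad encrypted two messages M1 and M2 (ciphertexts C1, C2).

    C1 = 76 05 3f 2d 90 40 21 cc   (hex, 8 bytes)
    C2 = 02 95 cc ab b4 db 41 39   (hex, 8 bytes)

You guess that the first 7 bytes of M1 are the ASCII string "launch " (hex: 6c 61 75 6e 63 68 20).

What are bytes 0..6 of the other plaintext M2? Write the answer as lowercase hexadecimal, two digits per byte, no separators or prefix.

18f186e847f340

First, C1 ⊕ C2 = (M1 ⊕ K) ⊕ (M2 ⊕ K) = M1 ⊕ M2, so the key drops out. Then M2 = (M1 ⊕ M2) ⊕ M1 over the first 7 bytes.
byte 0: (76 ^ 02) ^ 6c = 74 ^ 6c = 18
byte 1: (05 ^ 95) ^ 61 = 90 ^ 61 = f1
byte 2: (3f ^ cc) ^ 75 = f3 ^ 75 = 86
byte 3: (2d ^ ab) ^ 6e = 86 ^ 6e = e8
byte 4: (90 ^ b4) ^ 63 = 24 ^ 63 = 47
byte 5: (40 ^ db) ^ 68 = 9b ^ 68 = f3
byte 6: (21 ^ 41) ^ 20 = 60 ^ 20 = 40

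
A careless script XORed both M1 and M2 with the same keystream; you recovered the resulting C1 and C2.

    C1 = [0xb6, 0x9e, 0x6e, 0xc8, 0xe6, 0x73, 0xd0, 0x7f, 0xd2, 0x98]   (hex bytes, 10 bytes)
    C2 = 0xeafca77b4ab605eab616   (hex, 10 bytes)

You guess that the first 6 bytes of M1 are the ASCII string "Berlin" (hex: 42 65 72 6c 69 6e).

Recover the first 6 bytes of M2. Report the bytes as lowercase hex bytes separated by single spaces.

1e 07 bb df c5 ab

First, C1 ⊕ C2 = (M1 ⊕ K) ⊕ (M2 ⊕ K) = M1 ⊕ M2, so the key drops out. Then M2 = (M1 ⊕ M2) ⊕ M1 over the first 6 bytes.
byte 0: (b6 XOR ea) XOR 42 = 5c XOR 42 = 1e
byte 1: (9e XOR fc) XOR 65 = 62 XOR 65 = 07
byte 2: (6e XOR a7) XOR 72 = c9 XOR 72 = bb
byte 3: (c8 XOR 7b) XOR 6c = b3 XOR 6c = df
byte 4: (e6 XOR 4a) XOR 69 = ac XOR 69 = c5
byte 5: (73 XOR b6) XOR 6e = c5 XOR 6e = ab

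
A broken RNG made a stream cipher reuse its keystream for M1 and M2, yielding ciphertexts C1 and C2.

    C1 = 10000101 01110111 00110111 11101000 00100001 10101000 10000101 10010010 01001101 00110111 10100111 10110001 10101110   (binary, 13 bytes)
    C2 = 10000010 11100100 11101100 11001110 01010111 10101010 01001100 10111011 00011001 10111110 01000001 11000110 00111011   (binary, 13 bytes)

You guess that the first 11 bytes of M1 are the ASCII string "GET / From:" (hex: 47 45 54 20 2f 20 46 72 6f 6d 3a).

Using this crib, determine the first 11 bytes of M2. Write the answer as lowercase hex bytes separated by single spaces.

40 d6 8f 06 59 22 8f 5b 3b e4 dc

First, C1 ⊕ C2 = (M1 ⊕ K) ⊕ (M2 ⊕ K) = M1 ⊕ M2, so the key drops out. Then M2 = (M1 ⊕ M2) ⊕ M1 over the first 11 bytes.
byte 0: (85 XOR 82) XOR 47 = 07 XOR 47 = 40
byte 1: (77 XOR e4) XOR 45 = 93 XOR 45 = d6
byte 2: (37 XOR ec) XOR 54 = db XOR 54 = 8f
byte 3: (e8 XOR ce) XOR 20 = 26 XOR 20 = 06
byte 4: (21 XOR 57) XOR 2f = 76 XOR 2f = 59
byte 5: (a8 XOR aa) XOR 20 = 02 XOR 20 = 22
byte 6: (85 XOR 4c) XOR 46 = c9 XOR 46 = 8f
byte 7: (92 XOR bb) XOR 72 = 29 XOR 72 = 5b
byte 8: (4d XOR 19) XOR 6f = 54 XOR 6f = 3b
byte 9: (37 XOR be) XOR 6d = 89 XOR 6d = e4
byte 10: (a7 XOR 41) XOR 3a = e6 XOR 3a = dc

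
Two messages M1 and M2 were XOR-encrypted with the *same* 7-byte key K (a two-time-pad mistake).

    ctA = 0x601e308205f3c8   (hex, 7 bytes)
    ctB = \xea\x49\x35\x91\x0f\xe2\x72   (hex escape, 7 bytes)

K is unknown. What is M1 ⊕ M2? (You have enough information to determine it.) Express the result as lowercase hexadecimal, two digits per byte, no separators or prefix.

ctA ⊕ ctB = (M1 ⊕ K) ⊕ (M2 ⊕ K) = M1 ⊕ M2 — the shared key cancels under XOR.
byte 0: 60 ^ ea = 8a
byte 1: 1e ^ 49 = 57
byte 2: 30 ^ 35 = 05
byte 3: 82 ^ 91 = 13
byte 4: 05 ^ 0f = 0a
byte 5: f3 ^ e2 = 11
byte 6: c8 ^ 72 = ba

8a5705130a11ba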